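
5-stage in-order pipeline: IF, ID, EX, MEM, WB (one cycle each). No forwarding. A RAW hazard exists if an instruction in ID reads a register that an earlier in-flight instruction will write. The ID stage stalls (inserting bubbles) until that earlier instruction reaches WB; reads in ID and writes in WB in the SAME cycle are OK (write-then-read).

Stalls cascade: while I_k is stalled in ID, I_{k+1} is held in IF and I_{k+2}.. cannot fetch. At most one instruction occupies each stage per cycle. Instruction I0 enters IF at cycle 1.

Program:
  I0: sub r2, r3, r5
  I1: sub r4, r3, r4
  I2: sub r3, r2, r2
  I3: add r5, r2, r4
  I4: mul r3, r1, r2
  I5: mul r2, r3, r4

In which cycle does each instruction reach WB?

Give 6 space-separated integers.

I0 sub r2 <- r3,r5: IF@1 ID@2 stall=0 (-) EX@3 MEM@4 WB@5
I1 sub r4 <- r3,r4: IF@2 ID@3 stall=0 (-) EX@4 MEM@5 WB@6
I2 sub r3 <- r2,r2: IF@3 ID@4 stall=1 (RAW on I0.r2 (WB@5)) EX@6 MEM@7 WB@8
I3 add r5 <- r2,r4: IF@4 ID@6 stall=0 (-) EX@7 MEM@8 WB@9
I4 mul r3 <- r1,r2: IF@6 ID@7 stall=0 (-) EX@8 MEM@9 WB@10
I5 mul r2 <- r3,r4: IF@7 ID@8 stall=2 (RAW on I4.r3 (WB@10)) EX@11 MEM@12 WB@13

Answer: 5 6 8 9 10 13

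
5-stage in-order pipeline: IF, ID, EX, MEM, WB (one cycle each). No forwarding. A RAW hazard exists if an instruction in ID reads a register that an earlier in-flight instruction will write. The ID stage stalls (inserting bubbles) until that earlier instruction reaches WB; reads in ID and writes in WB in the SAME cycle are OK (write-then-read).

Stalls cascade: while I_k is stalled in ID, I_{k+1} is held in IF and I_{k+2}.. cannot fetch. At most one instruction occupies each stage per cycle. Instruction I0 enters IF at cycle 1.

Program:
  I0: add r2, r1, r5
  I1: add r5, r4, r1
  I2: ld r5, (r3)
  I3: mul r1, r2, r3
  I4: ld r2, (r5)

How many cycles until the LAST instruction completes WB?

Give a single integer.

Answer: 10

Derivation:
I0 add r2 <- r1,r5: IF@1 ID@2 stall=0 (-) EX@3 MEM@4 WB@5
I1 add r5 <- r4,r1: IF@2 ID@3 stall=0 (-) EX@4 MEM@5 WB@6
I2 ld r5 <- r3: IF@3 ID@4 stall=0 (-) EX@5 MEM@6 WB@7
I3 mul r1 <- r2,r3: IF@4 ID@5 stall=0 (-) EX@6 MEM@7 WB@8
I4 ld r2 <- r5: IF@5 ID@6 stall=1 (RAW on I2.r5 (WB@7)) EX@8 MEM@9 WB@10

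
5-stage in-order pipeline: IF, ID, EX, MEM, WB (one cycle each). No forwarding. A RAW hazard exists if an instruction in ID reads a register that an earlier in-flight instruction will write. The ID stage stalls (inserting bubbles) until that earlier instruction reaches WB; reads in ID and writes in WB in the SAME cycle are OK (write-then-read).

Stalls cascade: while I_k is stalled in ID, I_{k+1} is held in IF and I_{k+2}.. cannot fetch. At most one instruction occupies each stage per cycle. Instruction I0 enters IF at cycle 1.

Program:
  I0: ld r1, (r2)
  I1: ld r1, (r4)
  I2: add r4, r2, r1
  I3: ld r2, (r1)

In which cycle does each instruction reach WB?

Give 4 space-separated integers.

I0 ld r1 <- r2: IF@1 ID@2 stall=0 (-) EX@3 MEM@4 WB@5
I1 ld r1 <- r4: IF@2 ID@3 stall=0 (-) EX@4 MEM@5 WB@6
I2 add r4 <- r2,r1: IF@3 ID@4 stall=2 (RAW on I1.r1 (WB@6)) EX@7 MEM@8 WB@9
I3 ld r2 <- r1: IF@4 ID@7 stall=0 (-) EX@8 MEM@9 WB@10

Answer: 5 6 9 10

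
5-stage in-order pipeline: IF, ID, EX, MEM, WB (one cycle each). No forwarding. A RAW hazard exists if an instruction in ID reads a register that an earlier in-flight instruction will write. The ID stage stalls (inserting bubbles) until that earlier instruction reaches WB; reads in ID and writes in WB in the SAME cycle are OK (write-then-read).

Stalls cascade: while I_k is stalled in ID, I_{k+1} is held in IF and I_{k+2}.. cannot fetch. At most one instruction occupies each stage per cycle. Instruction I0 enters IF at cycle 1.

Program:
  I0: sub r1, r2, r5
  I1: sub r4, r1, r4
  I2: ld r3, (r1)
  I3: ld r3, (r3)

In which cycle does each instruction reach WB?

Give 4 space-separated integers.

I0 sub r1 <- r2,r5: IF@1 ID@2 stall=0 (-) EX@3 MEM@4 WB@5
I1 sub r4 <- r1,r4: IF@2 ID@3 stall=2 (RAW on I0.r1 (WB@5)) EX@6 MEM@7 WB@8
I2 ld r3 <- r1: IF@3 ID@6 stall=0 (-) EX@7 MEM@8 WB@9
I3 ld r3 <- r3: IF@6 ID@7 stall=2 (RAW on I2.r3 (WB@9)) EX@10 MEM@11 WB@12

Answer: 5 8 9 12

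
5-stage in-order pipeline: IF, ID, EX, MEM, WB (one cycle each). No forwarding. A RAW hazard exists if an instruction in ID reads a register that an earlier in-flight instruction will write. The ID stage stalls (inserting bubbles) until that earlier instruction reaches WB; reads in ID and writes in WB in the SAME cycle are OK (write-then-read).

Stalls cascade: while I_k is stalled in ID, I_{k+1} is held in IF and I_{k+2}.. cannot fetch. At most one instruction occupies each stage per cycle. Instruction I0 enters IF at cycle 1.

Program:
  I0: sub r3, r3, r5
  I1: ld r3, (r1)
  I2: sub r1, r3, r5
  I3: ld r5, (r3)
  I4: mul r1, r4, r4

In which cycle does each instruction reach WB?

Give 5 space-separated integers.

Answer: 5 6 9 10 11

Derivation:
I0 sub r3 <- r3,r5: IF@1 ID@2 stall=0 (-) EX@3 MEM@4 WB@5
I1 ld r3 <- r1: IF@2 ID@3 stall=0 (-) EX@4 MEM@5 WB@6
I2 sub r1 <- r3,r5: IF@3 ID@4 stall=2 (RAW on I1.r3 (WB@6)) EX@7 MEM@8 WB@9
I3 ld r5 <- r3: IF@4 ID@7 stall=0 (-) EX@8 MEM@9 WB@10
I4 mul r1 <- r4,r4: IF@7 ID@8 stall=0 (-) EX@9 MEM@10 WB@11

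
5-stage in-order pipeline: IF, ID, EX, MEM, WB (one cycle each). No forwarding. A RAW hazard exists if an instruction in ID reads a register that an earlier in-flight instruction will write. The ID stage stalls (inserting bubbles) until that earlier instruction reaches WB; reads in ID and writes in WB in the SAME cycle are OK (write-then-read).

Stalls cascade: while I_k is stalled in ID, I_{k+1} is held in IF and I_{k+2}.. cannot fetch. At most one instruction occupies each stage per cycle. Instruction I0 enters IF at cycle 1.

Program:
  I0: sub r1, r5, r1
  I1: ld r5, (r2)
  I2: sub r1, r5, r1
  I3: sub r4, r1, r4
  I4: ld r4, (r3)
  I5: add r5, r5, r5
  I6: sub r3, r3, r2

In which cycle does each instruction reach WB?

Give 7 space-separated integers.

Answer: 5 6 9 12 13 14 15

Derivation:
I0 sub r1 <- r5,r1: IF@1 ID@2 stall=0 (-) EX@3 MEM@4 WB@5
I1 ld r5 <- r2: IF@2 ID@3 stall=0 (-) EX@4 MEM@5 WB@6
I2 sub r1 <- r5,r1: IF@3 ID@4 stall=2 (RAW on I1.r5 (WB@6)) EX@7 MEM@8 WB@9
I3 sub r4 <- r1,r4: IF@4 ID@7 stall=2 (RAW on I2.r1 (WB@9)) EX@10 MEM@11 WB@12
I4 ld r4 <- r3: IF@7 ID@10 stall=0 (-) EX@11 MEM@12 WB@13
I5 add r5 <- r5,r5: IF@10 ID@11 stall=0 (-) EX@12 MEM@13 WB@14
I6 sub r3 <- r3,r2: IF@11 ID@12 stall=0 (-) EX@13 MEM@14 WB@15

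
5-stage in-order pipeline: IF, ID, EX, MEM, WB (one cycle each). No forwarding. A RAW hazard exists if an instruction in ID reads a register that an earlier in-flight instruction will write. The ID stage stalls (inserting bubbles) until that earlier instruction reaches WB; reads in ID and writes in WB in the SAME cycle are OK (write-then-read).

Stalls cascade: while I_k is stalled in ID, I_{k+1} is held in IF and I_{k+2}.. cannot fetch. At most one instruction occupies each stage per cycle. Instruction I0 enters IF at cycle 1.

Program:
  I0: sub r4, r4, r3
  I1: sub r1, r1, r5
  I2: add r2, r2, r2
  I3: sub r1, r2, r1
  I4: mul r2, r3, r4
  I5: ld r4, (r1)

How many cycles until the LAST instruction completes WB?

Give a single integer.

Answer: 13

Derivation:
I0 sub r4 <- r4,r3: IF@1 ID@2 stall=0 (-) EX@3 MEM@4 WB@5
I1 sub r1 <- r1,r5: IF@2 ID@3 stall=0 (-) EX@4 MEM@5 WB@6
I2 add r2 <- r2,r2: IF@3 ID@4 stall=0 (-) EX@5 MEM@6 WB@7
I3 sub r1 <- r2,r1: IF@4 ID@5 stall=2 (RAW on I2.r2 (WB@7)) EX@8 MEM@9 WB@10
I4 mul r2 <- r3,r4: IF@5 ID@8 stall=0 (-) EX@9 MEM@10 WB@11
I5 ld r4 <- r1: IF@8 ID@9 stall=1 (RAW on I3.r1 (WB@10)) EX@11 MEM@12 WB@13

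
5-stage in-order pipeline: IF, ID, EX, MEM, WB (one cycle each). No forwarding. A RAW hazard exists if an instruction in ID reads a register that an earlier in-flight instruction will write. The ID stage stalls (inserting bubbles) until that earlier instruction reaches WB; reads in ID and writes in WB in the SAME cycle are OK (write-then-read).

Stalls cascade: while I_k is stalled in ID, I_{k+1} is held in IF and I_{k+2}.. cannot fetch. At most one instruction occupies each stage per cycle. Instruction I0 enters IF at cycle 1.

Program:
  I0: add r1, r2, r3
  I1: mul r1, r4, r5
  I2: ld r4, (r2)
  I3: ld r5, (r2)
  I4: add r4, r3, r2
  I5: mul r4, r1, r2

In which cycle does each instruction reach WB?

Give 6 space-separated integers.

I0 add r1 <- r2,r3: IF@1 ID@2 stall=0 (-) EX@3 MEM@4 WB@5
I1 mul r1 <- r4,r5: IF@2 ID@3 stall=0 (-) EX@4 MEM@5 WB@6
I2 ld r4 <- r2: IF@3 ID@4 stall=0 (-) EX@5 MEM@6 WB@7
I3 ld r5 <- r2: IF@4 ID@5 stall=0 (-) EX@6 MEM@7 WB@8
I4 add r4 <- r3,r2: IF@5 ID@6 stall=0 (-) EX@7 MEM@8 WB@9
I5 mul r4 <- r1,r2: IF@6 ID@7 stall=0 (-) EX@8 MEM@9 WB@10

Answer: 5 6 7 8 9 10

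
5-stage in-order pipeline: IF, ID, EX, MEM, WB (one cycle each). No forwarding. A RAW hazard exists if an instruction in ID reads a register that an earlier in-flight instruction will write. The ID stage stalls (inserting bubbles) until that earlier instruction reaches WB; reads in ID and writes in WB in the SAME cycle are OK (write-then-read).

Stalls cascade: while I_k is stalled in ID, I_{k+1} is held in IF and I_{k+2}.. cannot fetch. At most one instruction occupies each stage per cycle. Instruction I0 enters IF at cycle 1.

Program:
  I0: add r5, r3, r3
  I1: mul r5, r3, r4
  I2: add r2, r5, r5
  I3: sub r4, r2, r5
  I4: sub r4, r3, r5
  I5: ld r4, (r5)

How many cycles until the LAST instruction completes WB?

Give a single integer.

Answer: 14

Derivation:
I0 add r5 <- r3,r3: IF@1 ID@2 stall=0 (-) EX@3 MEM@4 WB@5
I1 mul r5 <- r3,r4: IF@2 ID@3 stall=0 (-) EX@4 MEM@5 WB@6
I2 add r2 <- r5,r5: IF@3 ID@4 stall=2 (RAW on I1.r5 (WB@6)) EX@7 MEM@8 WB@9
I3 sub r4 <- r2,r5: IF@4 ID@7 stall=2 (RAW on I2.r2 (WB@9)) EX@10 MEM@11 WB@12
I4 sub r4 <- r3,r5: IF@7 ID@10 stall=0 (-) EX@11 MEM@12 WB@13
I5 ld r4 <- r5: IF@10 ID@11 stall=0 (-) EX@12 MEM@13 WB@14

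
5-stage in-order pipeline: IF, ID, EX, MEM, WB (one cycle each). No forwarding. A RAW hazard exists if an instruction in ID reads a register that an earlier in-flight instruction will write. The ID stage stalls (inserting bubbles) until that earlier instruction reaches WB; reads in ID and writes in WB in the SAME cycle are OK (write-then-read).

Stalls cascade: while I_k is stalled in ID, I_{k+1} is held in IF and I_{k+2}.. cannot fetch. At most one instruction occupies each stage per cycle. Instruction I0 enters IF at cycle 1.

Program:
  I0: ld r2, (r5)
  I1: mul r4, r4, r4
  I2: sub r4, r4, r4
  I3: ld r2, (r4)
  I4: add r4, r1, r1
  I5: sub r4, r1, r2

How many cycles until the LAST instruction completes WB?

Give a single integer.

Answer: 15

Derivation:
I0 ld r2 <- r5: IF@1 ID@2 stall=0 (-) EX@3 MEM@4 WB@5
I1 mul r4 <- r4,r4: IF@2 ID@3 stall=0 (-) EX@4 MEM@5 WB@6
I2 sub r4 <- r4,r4: IF@3 ID@4 stall=2 (RAW on I1.r4 (WB@6)) EX@7 MEM@8 WB@9
I3 ld r2 <- r4: IF@4 ID@7 stall=2 (RAW on I2.r4 (WB@9)) EX@10 MEM@11 WB@12
I4 add r4 <- r1,r1: IF@7 ID@10 stall=0 (-) EX@11 MEM@12 WB@13
I5 sub r4 <- r1,r2: IF@10 ID@11 stall=1 (RAW on I3.r2 (WB@12)) EX@13 MEM@14 WB@15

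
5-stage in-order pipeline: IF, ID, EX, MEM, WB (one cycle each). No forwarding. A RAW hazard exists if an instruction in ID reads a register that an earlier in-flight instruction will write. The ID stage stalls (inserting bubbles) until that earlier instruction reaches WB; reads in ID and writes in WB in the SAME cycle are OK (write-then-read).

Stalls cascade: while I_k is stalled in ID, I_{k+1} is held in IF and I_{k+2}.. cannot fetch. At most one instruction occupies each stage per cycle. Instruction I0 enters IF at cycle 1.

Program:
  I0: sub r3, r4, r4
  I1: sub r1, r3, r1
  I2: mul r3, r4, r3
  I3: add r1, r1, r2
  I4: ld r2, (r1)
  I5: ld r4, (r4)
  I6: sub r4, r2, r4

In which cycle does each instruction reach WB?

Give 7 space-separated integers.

I0 sub r3 <- r4,r4: IF@1 ID@2 stall=0 (-) EX@3 MEM@4 WB@5
I1 sub r1 <- r3,r1: IF@2 ID@3 stall=2 (RAW on I0.r3 (WB@5)) EX@6 MEM@7 WB@8
I2 mul r3 <- r4,r3: IF@3 ID@6 stall=0 (-) EX@7 MEM@8 WB@9
I3 add r1 <- r1,r2: IF@6 ID@7 stall=1 (RAW on I1.r1 (WB@8)) EX@9 MEM@10 WB@11
I4 ld r2 <- r1: IF@7 ID@9 stall=2 (RAW on I3.r1 (WB@11)) EX@12 MEM@13 WB@14
I5 ld r4 <- r4: IF@9 ID@12 stall=0 (-) EX@13 MEM@14 WB@15
I6 sub r4 <- r2,r4: IF@12 ID@13 stall=2 (RAW on I5.r4 (WB@15)) EX@16 MEM@17 WB@18

Answer: 5 8 9 11 14 15 18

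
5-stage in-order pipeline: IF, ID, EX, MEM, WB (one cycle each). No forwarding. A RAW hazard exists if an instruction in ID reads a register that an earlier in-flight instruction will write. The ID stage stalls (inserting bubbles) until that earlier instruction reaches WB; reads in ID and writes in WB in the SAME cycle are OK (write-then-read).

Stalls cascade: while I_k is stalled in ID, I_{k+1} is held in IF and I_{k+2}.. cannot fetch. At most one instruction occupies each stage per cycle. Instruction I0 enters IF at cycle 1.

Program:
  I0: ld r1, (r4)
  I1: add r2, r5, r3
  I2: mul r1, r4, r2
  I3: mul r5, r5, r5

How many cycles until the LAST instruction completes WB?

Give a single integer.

Answer: 10

Derivation:
I0 ld r1 <- r4: IF@1 ID@2 stall=0 (-) EX@3 MEM@4 WB@5
I1 add r2 <- r5,r3: IF@2 ID@3 stall=0 (-) EX@4 MEM@5 WB@6
I2 mul r1 <- r4,r2: IF@3 ID@4 stall=2 (RAW on I1.r2 (WB@6)) EX@7 MEM@8 WB@9
I3 mul r5 <- r5,r5: IF@4 ID@7 stall=0 (-) EX@8 MEM@9 WB@10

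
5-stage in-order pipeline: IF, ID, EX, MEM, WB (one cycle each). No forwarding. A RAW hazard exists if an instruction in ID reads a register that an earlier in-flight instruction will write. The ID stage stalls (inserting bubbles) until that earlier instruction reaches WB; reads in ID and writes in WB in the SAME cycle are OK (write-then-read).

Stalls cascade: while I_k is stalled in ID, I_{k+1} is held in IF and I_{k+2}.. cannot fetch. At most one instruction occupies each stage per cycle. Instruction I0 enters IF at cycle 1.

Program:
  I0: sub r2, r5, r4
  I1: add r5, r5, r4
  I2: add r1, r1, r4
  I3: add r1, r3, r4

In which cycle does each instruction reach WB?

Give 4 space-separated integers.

Answer: 5 6 7 8

Derivation:
I0 sub r2 <- r5,r4: IF@1 ID@2 stall=0 (-) EX@3 MEM@4 WB@5
I1 add r5 <- r5,r4: IF@2 ID@3 stall=0 (-) EX@4 MEM@5 WB@6
I2 add r1 <- r1,r4: IF@3 ID@4 stall=0 (-) EX@5 MEM@6 WB@7
I3 add r1 <- r3,r4: IF@4 ID@5 stall=0 (-) EX@6 MEM@7 WB@8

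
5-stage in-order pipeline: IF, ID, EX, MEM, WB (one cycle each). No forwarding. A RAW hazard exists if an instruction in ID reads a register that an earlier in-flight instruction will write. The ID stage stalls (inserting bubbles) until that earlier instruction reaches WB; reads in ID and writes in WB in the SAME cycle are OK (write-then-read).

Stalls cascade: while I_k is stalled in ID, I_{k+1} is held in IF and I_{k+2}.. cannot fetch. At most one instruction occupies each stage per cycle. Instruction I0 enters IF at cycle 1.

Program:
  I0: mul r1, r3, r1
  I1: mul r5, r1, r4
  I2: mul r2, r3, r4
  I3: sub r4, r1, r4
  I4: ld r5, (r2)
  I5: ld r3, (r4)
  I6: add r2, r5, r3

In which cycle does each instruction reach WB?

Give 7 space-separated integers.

I0 mul r1 <- r3,r1: IF@1 ID@2 stall=0 (-) EX@3 MEM@4 WB@5
I1 mul r5 <- r1,r4: IF@2 ID@3 stall=2 (RAW on I0.r1 (WB@5)) EX@6 MEM@7 WB@8
I2 mul r2 <- r3,r4: IF@3 ID@6 stall=0 (-) EX@7 MEM@8 WB@9
I3 sub r4 <- r1,r4: IF@6 ID@7 stall=0 (-) EX@8 MEM@9 WB@10
I4 ld r5 <- r2: IF@7 ID@8 stall=1 (RAW on I2.r2 (WB@9)) EX@10 MEM@11 WB@12
I5 ld r3 <- r4: IF@8 ID@10 stall=0 (-) EX@11 MEM@12 WB@13
I6 add r2 <- r5,r3: IF@10 ID@11 stall=2 (RAW on I5.r3 (WB@13)) EX@14 MEM@15 WB@16

Answer: 5 8 9 10 12 13 16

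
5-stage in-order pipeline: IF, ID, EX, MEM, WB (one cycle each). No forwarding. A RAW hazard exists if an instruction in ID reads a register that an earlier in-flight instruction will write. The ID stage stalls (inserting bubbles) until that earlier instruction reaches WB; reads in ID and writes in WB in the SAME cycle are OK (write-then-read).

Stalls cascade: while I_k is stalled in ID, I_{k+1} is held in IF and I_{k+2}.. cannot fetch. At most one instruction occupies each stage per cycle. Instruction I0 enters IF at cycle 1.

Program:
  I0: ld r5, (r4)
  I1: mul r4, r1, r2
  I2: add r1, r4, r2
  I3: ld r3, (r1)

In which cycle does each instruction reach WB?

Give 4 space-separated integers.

Answer: 5 6 9 12

Derivation:
I0 ld r5 <- r4: IF@1 ID@2 stall=0 (-) EX@3 MEM@4 WB@5
I1 mul r4 <- r1,r2: IF@2 ID@3 stall=0 (-) EX@4 MEM@5 WB@6
I2 add r1 <- r4,r2: IF@3 ID@4 stall=2 (RAW on I1.r4 (WB@6)) EX@7 MEM@8 WB@9
I3 ld r3 <- r1: IF@4 ID@7 stall=2 (RAW on I2.r1 (WB@9)) EX@10 MEM@11 WB@12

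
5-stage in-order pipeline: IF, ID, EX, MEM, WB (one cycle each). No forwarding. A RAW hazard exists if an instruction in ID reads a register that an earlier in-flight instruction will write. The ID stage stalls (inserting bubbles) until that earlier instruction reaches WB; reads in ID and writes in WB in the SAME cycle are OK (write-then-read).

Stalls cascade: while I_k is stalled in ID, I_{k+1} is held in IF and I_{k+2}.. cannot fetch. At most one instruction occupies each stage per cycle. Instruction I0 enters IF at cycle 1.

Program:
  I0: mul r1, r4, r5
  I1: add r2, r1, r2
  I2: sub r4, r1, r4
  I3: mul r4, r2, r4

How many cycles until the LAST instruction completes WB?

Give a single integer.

Answer: 12

Derivation:
I0 mul r1 <- r4,r5: IF@1 ID@2 stall=0 (-) EX@3 MEM@4 WB@5
I1 add r2 <- r1,r2: IF@2 ID@3 stall=2 (RAW on I0.r1 (WB@5)) EX@6 MEM@7 WB@8
I2 sub r4 <- r1,r4: IF@3 ID@6 stall=0 (-) EX@7 MEM@8 WB@9
I3 mul r4 <- r2,r4: IF@6 ID@7 stall=2 (RAW on I2.r4 (WB@9)) EX@10 MEM@11 WB@12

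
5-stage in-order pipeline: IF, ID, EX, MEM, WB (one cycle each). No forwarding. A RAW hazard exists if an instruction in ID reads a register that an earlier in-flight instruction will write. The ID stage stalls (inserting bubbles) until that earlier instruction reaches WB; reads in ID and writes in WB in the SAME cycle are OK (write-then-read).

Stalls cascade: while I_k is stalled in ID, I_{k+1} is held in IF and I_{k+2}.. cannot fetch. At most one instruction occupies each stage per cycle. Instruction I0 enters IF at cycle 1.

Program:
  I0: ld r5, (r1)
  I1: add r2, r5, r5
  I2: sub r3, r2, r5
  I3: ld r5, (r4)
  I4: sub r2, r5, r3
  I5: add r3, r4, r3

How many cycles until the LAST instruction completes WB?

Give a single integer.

I0 ld r5 <- r1: IF@1 ID@2 stall=0 (-) EX@3 MEM@4 WB@5
I1 add r2 <- r5,r5: IF@2 ID@3 stall=2 (RAW on I0.r5 (WB@5)) EX@6 MEM@7 WB@8
I2 sub r3 <- r2,r5: IF@3 ID@6 stall=2 (RAW on I1.r2 (WB@8)) EX@9 MEM@10 WB@11
I3 ld r5 <- r4: IF@6 ID@9 stall=0 (-) EX@10 MEM@11 WB@12
I4 sub r2 <- r5,r3: IF@9 ID@10 stall=2 (RAW on I3.r5 (WB@12)) EX@13 MEM@14 WB@15
I5 add r3 <- r4,r3: IF@10 ID@13 stall=0 (-) EX@14 MEM@15 WB@16

Answer: 16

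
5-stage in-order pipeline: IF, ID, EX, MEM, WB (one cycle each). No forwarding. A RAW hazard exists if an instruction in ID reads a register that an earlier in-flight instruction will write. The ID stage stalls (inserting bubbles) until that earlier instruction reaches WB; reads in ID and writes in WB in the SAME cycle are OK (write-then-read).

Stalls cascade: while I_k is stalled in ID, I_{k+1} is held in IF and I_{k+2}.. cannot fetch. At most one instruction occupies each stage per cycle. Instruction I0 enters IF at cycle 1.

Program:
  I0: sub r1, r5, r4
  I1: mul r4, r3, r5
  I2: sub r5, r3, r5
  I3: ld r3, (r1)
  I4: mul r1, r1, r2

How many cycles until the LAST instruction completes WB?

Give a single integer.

Answer: 9

Derivation:
I0 sub r1 <- r5,r4: IF@1 ID@2 stall=0 (-) EX@3 MEM@4 WB@5
I1 mul r4 <- r3,r5: IF@2 ID@3 stall=0 (-) EX@4 MEM@5 WB@6
I2 sub r5 <- r3,r5: IF@3 ID@4 stall=0 (-) EX@5 MEM@6 WB@7
I3 ld r3 <- r1: IF@4 ID@5 stall=0 (-) EX@6 MEM@7 WB@8
I4 mul r1 <- r1,r2: IF@5 ID@6 stall=0 (-) EX@7 MEM@8 WB@9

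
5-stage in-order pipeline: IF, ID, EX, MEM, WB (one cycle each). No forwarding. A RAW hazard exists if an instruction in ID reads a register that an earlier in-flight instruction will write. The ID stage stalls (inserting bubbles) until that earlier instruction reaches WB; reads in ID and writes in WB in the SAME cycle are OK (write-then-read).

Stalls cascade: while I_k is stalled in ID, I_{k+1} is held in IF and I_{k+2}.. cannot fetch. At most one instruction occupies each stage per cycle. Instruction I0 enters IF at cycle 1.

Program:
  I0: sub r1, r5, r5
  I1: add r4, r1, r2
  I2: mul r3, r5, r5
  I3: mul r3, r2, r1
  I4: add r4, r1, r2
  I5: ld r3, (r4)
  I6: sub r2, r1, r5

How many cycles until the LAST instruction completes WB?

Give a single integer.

I0 sub r1 <- r5,r5: IF@1 ID@2 stall=0 (-) EX@3 MEM@4 WB@5
I1 add r4 <- r1,r2: IF@2 ID@3 stall=2 (RAW on I0.r1 (WB@5)) EX@6 MEM@7 WB@8
I2 mul r3 <- r5,r5: IF@3 ID@6 stall=0 (-) EX@7 MEM@8 WB@9
I3 mul r3 <- r2,r1: IF@6 ID@7 stall=0 (-) EX@8 MEM@9 WB@10
I4 add r4 <- r1,r2: IF@7 ID@8 stall=0 (-) EX@9 MEM@10 WB@11
I5 ld r3 <- r4: IF@8 ID@9 stall=2 (RAW on I4.r4 (WB@11)) EX@12 MEM@13 WB@14
I6 sub r2 <- r1,r5: IF@9 ID@12 stall=0 (-) EX@13 MEM@14 WB@15

Answer: 15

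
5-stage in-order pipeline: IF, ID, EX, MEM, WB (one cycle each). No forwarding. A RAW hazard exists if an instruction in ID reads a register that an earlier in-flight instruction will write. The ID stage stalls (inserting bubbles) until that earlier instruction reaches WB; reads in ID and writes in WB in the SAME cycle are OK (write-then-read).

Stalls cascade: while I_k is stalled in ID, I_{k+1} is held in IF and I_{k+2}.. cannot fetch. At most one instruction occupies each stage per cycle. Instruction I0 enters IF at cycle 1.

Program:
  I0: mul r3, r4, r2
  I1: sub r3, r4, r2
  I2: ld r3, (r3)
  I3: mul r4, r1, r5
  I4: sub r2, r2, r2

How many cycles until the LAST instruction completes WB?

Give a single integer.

I0 mul r3 <- r4,r2: IF@1 ID@2 stall=0 (-) EX@3 MEM@4 WB@5
I1 sub r3 <- r4,r2: IF@2 ID@3 stall=0 (-) EX@4 MEM@5 WB@6
I2 ld r3 <- r3: IF@3 ID@4 stall=2 (RAW on I1.r3 (WB@6)) EX@7 MEM@8 WB@9
I3 mul r4 <- r1,r5: IF@4 ID@7 stall=0 (-) EX@8 MEM@9 WB@10
I4 sub r2 <- r2,r2: IF@7 ID@8 stall=0 (-) EX@9 MEM@10 WB@11

Answer: 11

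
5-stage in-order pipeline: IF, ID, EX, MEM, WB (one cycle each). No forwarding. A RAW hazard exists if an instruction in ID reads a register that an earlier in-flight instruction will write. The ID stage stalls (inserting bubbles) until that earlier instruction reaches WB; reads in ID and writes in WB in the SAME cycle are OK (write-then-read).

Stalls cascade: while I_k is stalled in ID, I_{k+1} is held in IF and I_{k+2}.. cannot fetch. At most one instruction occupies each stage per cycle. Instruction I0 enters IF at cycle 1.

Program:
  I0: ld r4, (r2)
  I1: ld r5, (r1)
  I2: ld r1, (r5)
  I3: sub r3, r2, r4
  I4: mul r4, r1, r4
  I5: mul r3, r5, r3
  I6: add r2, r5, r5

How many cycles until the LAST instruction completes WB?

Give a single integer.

I0 ld r4 <- r2: IF@1 ID@2 stall=0 (-) EX@3 MEM@4 WB@5
I1 ld r5 <- r1: IF@2 ID@3 stall=0 (-) EX@4 MEM@5 WB@6
I2 ld r1 <- r5: IF@3 ID@4 stall=2 (RAW on I1.r5 (WB@6)) EX@7 MEM@8 WB@9
I3 sub r3 <- r2,r4: IF@4 ID@7 stall=0 (-) EX@8 MEM@9 WB@10
I4 mul r4 <- r1,r4: IF@7 ID@8 stall=1 (RAW on I2.r1 (WB@9)) EX@10 MEM@11 WB@12
I5 mul r3 <- r5,r3: IF@8 ID@10 stall=0 (-) EX@11 MEM@12 WB@13
I6 add r2 <- r5,r5: IF@10 ID@11 stall=0 (-) EX@12 MEM@13 WB@14

Answer: 14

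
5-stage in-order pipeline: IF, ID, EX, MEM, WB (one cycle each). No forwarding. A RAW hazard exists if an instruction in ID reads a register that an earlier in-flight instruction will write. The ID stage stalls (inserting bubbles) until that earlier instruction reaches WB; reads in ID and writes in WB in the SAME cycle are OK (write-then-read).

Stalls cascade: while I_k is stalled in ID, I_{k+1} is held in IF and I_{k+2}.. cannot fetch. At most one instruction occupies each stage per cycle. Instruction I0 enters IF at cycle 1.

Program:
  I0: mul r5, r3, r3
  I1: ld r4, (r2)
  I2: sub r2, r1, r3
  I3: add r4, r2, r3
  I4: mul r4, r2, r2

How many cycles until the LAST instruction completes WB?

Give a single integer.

Answer: 11

Derivation:
I0 mul r5 <- r3,r3: IF@1 ID@2 stall=0 (-) EX@3 MEM@4 WB@5
I1 ld r4 <- r2: IF@2 ID@3 stall=0 (-) EX@4 MEM@5 WB@6
I2 sub r2 <- r1,r3: IF@3 ID@4 stall=0 (-) EX@5 MEM@6 WB@7
I3 add r4 <- r2,r3: IF@4 ID@5 stall=2 (RAW on I2.r2 (WB@7)) EX@8 MEM@9 WB@10
I4 mul r4 <- r2,r2: IF@5 ID@8 stall=0 (-) EX@9 MEM@10 WB@11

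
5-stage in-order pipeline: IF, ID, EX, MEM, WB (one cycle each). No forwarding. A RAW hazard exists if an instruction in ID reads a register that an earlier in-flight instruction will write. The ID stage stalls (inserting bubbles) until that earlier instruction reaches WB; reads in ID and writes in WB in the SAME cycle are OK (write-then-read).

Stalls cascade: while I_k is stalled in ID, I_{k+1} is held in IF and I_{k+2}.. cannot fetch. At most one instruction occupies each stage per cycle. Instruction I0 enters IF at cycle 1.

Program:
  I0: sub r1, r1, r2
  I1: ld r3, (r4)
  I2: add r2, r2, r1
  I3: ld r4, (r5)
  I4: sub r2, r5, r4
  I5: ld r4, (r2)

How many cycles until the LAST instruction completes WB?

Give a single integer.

I0 sub r1 <- r1,r2: IF@1 ID@2 stall=0 (-) EX@3 MEM@4 WB@5
I1 ld r3 <- r4: IF@2 ID@3 stall=0 (-) EX@4 MEM@5 WB@6
I2 add r2 <- r2,r1: IF@3 ID@4 stall=1 (RAW on I0.r1 (WB@5)) EX@6 MEM@7 WB@8
I3 ld r4 <- r5: IF@4 ID@6 stall=0 (-) EX@7 MEM@8 WB@9
I4 sub r2 <- r5,r4: IF@6 ID@7 stall=2 (RAW on I3.r4 (WB@9)) EX@10 MEM@11 WB@12
I5 ld r4 <- r2: IF@7 ID@10 stall=2 (RAW on I4.r2 (WB@12)) EX@13 MEM@14 WB@15

Answer: 15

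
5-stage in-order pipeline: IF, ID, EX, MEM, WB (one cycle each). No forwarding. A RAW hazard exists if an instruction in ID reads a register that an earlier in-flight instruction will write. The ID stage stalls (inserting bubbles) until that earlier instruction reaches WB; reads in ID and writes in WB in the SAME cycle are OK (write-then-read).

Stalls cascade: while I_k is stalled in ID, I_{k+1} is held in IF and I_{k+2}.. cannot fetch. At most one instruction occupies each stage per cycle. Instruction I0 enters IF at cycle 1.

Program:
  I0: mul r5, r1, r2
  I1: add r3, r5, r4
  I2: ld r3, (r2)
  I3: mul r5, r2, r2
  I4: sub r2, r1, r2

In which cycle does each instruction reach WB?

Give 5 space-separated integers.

Answer: 5 8 9 10 11

Derivation:
I0 mul r5 <- r1,r2: IF@1 ID@2 stall=0 (-) EX@3 MEM@4 WB@5
I1 add r3 <- r5,r4: IF@2 ID@3 stall=2 (RAW on I0.r5 (WB@5)) EX@6 MEM@7 WB@8
I2 ld r3 <- r2: IF@3 ID@6 stall=0 (-) EX@7 MEM@8 WB@9
I3 mul r5 <- r2,r2: IF@6 ID@7 stall=0 (-) EX@8 MEM@9 WB@10
I4 sub r2 <- r1,r2: IF@7 ID@8 stall=0 (-) EX@9 MEM@10 WB@11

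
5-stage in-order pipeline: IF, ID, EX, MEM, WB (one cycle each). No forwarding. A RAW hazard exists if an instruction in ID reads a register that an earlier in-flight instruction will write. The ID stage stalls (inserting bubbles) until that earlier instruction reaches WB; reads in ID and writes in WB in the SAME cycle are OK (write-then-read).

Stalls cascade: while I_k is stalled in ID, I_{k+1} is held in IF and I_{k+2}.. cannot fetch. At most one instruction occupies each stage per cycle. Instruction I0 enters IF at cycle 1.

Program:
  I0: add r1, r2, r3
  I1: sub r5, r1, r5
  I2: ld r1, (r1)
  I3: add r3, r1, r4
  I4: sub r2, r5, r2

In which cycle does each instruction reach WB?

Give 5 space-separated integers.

Answer: 5 8 9 12 13

Derivation:
I0 add r1 <- r2,r3: IF@1 ID@2 stall=0 (-) EX@3 MEM@4 WB@5
I1 sub r5 <- r1,r5: IF@2 ID@3 stall=2 (RAW on I0.r1 (WB@5)) EX@6 MEM@7 WB@8
I2 ld r1 <- r1: IF@3 ID@6 stall=0 (-) EX@7 MEM@8 WB@9
I3 add r3 <- r1,r4: IF@6 ID@7 stall=2 (RAW on I2.r1 (WB@9)) EX@10 MEM@11 WB@12
I4 sub r2 <- r5,r2: IF@7 ID@10 stall=0 (-) EX@11 MEM@12 WB@13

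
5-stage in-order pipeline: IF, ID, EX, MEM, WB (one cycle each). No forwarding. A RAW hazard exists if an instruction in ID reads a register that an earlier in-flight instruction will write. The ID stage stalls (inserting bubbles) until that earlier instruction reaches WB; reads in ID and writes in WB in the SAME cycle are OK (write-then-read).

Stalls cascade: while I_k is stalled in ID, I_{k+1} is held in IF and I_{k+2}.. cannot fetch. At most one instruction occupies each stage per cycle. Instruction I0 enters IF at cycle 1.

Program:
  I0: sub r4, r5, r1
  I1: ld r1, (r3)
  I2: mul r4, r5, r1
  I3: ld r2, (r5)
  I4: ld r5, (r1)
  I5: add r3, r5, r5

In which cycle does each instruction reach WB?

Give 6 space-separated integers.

I0 sub r4 <- r5,r1: IF@1 ID@2 stall=0 (-) EX@3 MEM@4 WB@5
I1 ld r1 <- r3: IF@2 ID@3 stall=0 (-) EX@4 MEM@5 WB@6
I2 mul r4 <- r5,r1: IF@3 ID@4 stall=2 (RAW on I1.r1 (WB@6)) EX@7 MEM@8 WB@9
I3 ld r2 <- r5: IF@4 ID@7 stall=0 (-) EX@8 MEM@9 WB@10
I4 ld r5 <- r1: IF@7 ID@8 stall=0 (-) EX@9 MEM@10 WB@11
I5 add r3 <- r5,r5: IF@8 ID@9 stall=2 (RAW on I4.r5 (WB@11)) EX@12 MEM@13 WB@14

Answer: 5 6 9 10 11 14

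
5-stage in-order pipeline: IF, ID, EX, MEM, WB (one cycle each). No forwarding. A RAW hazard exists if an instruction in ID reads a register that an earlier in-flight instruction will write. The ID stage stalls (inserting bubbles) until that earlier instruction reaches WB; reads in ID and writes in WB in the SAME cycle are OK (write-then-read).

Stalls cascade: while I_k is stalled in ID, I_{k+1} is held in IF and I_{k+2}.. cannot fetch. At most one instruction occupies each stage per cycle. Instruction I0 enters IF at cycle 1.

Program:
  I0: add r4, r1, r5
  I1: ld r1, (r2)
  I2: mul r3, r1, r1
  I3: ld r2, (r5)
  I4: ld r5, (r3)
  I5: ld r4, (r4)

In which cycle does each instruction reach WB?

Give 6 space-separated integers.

I0 add r4 <- r1,r5: IF@1 ID@2 stall=0 (-) EX@3 MEM@4 WB@5
I1 ld r1 <- r2: IF@2 ID@3 stall=0 (-) EX@4 MEM@5 WB@6
I2 mul r3 <- r1,r1: IF@3 ID@4 stall=2 (RAW on I1.r1 (WB@6)) EX@7 MEM@8 WB@9
I3 ld r2 <- r5: IF@4 ID@7 stall=0 (-) EX@8 MEM@9 WB@10
I4 ld r5 <- r3: IF@7 ID@8 stall=1 (RAW on I2.r3 (WB@9)) EX@10 MEM@11 WB@12
I5 ld r4 <- r4: IF@8 ID@10 stall=0 (-) EX@11 MEM@12 WB@13

Answer: 5 6 9 10 12 13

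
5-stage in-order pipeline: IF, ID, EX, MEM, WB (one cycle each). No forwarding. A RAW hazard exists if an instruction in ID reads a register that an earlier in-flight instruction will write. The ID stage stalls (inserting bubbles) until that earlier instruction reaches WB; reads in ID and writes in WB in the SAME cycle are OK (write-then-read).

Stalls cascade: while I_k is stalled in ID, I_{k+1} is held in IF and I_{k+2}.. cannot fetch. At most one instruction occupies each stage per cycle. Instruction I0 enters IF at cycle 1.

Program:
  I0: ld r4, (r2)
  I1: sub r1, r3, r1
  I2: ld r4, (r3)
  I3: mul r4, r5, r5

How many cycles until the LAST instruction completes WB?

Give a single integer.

Answer: 8

Derivation:
I0 ld r4 <- r2: IF@1 ID@2 stall=0 (-) EX@3 MEM@4 WB@5
I1 sub r1 <- r3,r1: IF@2 ID@3 stall=0 (-) EX@4 MEM@5 WB@6
I2 ld r4 <- r3: IF@3 ID@4 stall=0 (-) EX@5 MEM@6 WB@7
I3 mul r4 <- r5,r5: IF@4 ID@5 stall=0 (-) EX@6 MEM@7 WB@8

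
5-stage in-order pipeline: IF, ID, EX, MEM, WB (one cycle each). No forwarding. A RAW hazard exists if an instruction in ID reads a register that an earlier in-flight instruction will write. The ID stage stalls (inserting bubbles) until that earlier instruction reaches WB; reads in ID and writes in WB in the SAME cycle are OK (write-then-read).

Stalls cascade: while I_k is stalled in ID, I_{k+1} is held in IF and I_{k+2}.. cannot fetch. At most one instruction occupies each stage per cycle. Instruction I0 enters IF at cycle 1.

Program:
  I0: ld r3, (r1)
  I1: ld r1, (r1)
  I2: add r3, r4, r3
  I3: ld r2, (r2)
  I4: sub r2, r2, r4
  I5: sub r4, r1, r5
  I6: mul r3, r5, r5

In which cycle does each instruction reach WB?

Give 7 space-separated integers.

I0 ld r3 <- r1: IF@1 ID@2 stall=0 (-) EX@3 MEM@4 WB@5
I1 ld r1 <- r1: IF@2 ID@3 stall=0 (-) EX@4 MEM@5 WB@6
I2 add r3 <- r4,r3: IF@3 ID@4 stall=1 (RAW on I0.r3 (WB@5)) EX@6 MEM@7 WB@8
I3 ld r2 <- r2: IF@4 ID@6 stall=0 (-) EX@7 MEM@8 WB@9
I4 sub r2 <- r2,r4: IF@6 ID@7 stall=2 (RAW on I3.r2 (WB@9)) EX@10 MEM@11 WB@12
I5 sub r4 <- r1,r5: IF@7 ID@10 stall=0 (-) EX@11 MEM@12 WB@13
I6 mul r3 <- r5,r5: IF@10 ID@11 stall=0 (-) EX@12 MEM@13 WB@14

Answer: 5 6 8 9 12 13 14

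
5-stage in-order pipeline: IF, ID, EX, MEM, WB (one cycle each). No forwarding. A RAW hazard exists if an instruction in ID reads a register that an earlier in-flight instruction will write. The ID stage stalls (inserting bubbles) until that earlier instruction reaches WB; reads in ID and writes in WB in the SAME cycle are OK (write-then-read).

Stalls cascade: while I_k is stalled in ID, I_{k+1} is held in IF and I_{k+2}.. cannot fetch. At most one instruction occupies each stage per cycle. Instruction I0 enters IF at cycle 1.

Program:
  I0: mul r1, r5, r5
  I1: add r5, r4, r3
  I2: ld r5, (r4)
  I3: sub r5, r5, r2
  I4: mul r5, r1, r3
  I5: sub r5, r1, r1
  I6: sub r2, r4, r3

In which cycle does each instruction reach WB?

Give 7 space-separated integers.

Answer: 5 6 7 10 11 12 13

Derivation:
I0 mul r1 <- r5,r5: IF@1 ID@2 stall=0 (-) EX@3 MEM@4 WB@5
I1 add r5 <- r4,r3: IF@2 ID@3 stall=0 (-) EX@4 MEM@5 WB@6
I2 ld r5 <- r4: IF@3 ID@4 stall=0 (-) EX@5 MEM@6 WB@7
I3 sub r5 <- r5,r2: IF@4 ID@5 stall=2 (RAW on I2.r5 (WB@7)) EX@8 MEM@9 WB@10
I4 mul r5 <- r1,r3: IF@5 ID@8 stall=0 (-) EX@9 MEM@10 WB@11
I5 sub r5 <- r1,r1: IF@8 ID@9 stall=0 (-) EX@10 MEM@11 WB@12
I6 sub r2 <- r4,r3: IF@9 ID@10 stall=0 (-) EX@11 MEM@12 WB@13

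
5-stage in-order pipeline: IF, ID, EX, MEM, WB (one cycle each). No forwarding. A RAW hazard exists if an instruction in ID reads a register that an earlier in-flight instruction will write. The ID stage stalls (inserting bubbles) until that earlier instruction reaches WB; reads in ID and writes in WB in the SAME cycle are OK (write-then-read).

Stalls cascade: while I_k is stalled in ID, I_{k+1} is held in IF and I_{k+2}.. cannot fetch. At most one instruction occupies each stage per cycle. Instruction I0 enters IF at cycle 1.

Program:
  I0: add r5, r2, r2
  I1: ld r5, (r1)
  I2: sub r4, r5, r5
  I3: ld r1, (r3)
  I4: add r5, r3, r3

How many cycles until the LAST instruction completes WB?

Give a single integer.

I0 add r5 <- r2,r2: IF@1 ID@2 stall=0 (-) EX@3 MEM@4 WB@5
I1 ld r5 <- r1: IF@2 ID@3 stall=0 (-) EX@4 MEM@5 WB@6
I2 sub r4 <- r5,r5: IF@3 ID@4 stall=2 (RAW on I1.r5 (WB@6)) EX@7 MEM@8 WB@9
I3 ld r1 <- r3: IF@4 ID@7 stall=0 (-) EX@8 MEM@9 WB@10
I4 add r5 <- r3,r3: IF@7 ID@8 stall=0 (-) EX@9 MEM@10 WB@11

Answer: 11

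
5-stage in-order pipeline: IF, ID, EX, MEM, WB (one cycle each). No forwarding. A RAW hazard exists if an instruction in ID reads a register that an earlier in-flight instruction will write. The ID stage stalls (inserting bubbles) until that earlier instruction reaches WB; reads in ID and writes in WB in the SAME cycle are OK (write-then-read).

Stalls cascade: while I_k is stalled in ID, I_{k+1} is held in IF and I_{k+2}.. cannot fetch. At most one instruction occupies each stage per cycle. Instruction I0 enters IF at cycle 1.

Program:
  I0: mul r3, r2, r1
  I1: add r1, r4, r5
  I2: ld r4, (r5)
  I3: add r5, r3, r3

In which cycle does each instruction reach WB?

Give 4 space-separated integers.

I0 mul r3 <- r2,r1: IF@1 ID@2 stall=0 (-) EX@3 MEM@4 WB@5
I1 add r1 <- r4,r5: IF@2 ID@3 stall=0 (-) EX@4 MEM@5 WB@6
I2 ld r4 <- r5: IF@3 ID@4 stall=0 (-) EX@5 MEM@6 WB@7
I3 add r5 <- r3,r3: IF@4 ID@5 stall=0 (-) EX@6 MEM@7 WB@8

Answer: 5 6 7 8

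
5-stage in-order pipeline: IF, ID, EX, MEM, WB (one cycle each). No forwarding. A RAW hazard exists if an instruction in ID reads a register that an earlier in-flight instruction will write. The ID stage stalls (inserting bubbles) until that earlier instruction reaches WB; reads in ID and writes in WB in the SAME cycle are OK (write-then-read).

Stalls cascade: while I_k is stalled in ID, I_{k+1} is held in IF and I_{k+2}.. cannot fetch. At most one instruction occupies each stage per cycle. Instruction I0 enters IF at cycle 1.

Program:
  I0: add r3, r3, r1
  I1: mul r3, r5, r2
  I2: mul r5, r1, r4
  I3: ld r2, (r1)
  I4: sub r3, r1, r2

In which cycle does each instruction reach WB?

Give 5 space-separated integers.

I0 add r3 <- r3,r1: IF@1 ID@2 stall=0 (-) EX@3 MEM@4 WB@5
I1 mul r3 <- r5,r2: IF@2 ID@3 stall=0 (-) EX@4 MEM@5 WB@6
I2 mul r5 <- r1,r4: IF@3 ID@4 stall=0 (-) EX@5 MEM@6 WB@7
I3 ld r2 <- r1: IF@4 ID@5 stall=0 (-) EX@6 MEM@7 WB@8
I4 sub r3 <- r1,r2: IF@5 ID@6 stall=2 (RAW on I3.r2 (WB@8)) EX@9 MEM@10 WB@11

Answer: 5 6 7 8 11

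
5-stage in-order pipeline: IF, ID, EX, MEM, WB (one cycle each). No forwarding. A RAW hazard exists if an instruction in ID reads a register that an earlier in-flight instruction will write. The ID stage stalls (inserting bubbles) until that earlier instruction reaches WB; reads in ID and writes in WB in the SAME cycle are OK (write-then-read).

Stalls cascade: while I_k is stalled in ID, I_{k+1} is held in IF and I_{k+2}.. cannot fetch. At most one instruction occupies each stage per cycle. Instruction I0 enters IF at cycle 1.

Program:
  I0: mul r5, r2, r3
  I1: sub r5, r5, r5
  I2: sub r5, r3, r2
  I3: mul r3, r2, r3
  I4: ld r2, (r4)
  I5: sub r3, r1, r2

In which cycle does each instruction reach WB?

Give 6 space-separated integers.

Answer: 5 8 9 10 11 14

Derivation:
I0 mul r5 <- r2,r3: IF@1 ID@2 stall=0 (-) EX@3 MEM@4 WB@5
I1 sub r5 <- r5,r5: IF@2 ID@3 stall=2 (RAW on I0.r5 (WB@5)) EX@6 MEM@7 WB@8
I2 sub r5 <- r3,r2: IF@3 ID@6 stall=0 (-) EX@7 MEM@8 WB@9
I3 mul r3 <- r2,r3: IF@6 ID@7 stall=0 (-) EX@8 MEM@9 WB@10
I4 ld r2 <- r4: IF@7 ID@8 stall=0 (-) EX@9 MEM@10 WB@11
I5 sub r3 <- r1,r2: IF@8 ID@9 stall=2 (RAW on I4.r2 (WB@11)) EX@12 MEM@13 WB@14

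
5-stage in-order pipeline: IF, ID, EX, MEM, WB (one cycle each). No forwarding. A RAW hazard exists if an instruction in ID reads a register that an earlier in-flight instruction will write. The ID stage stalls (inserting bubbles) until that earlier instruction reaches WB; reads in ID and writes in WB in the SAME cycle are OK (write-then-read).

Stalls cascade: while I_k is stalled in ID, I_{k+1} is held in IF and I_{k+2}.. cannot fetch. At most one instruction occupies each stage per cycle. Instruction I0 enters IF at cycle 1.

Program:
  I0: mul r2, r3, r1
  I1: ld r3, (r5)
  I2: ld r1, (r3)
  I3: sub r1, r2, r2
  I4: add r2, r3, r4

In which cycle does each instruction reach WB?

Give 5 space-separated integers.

Answer: 5 6 9 10 11

Derivation:
I0 mul r2 <- r3,r1: IF@1 ID@2 stall=0 (-) EX@3 MEM@4 WB@5
I1 ld r3 <- r5: IF@2 ID@3 stall=0 (-) EX@4 MEM@5 WB@6
I2 ld r1 <- r3: IF@3 ID@4 stall=2 (RAW on I1.r3 (WB@6)) EX@7 MEM@8 WB@9
I3 sub r1 <- r2,r2: IF@4 ID@7 stall=0 (-) EX@8 MEM@9 WB@10
I4 add r2 <- r3,r4: IF@7 ID@8 stall=0 (-) EX@9 MEM@10 WB@11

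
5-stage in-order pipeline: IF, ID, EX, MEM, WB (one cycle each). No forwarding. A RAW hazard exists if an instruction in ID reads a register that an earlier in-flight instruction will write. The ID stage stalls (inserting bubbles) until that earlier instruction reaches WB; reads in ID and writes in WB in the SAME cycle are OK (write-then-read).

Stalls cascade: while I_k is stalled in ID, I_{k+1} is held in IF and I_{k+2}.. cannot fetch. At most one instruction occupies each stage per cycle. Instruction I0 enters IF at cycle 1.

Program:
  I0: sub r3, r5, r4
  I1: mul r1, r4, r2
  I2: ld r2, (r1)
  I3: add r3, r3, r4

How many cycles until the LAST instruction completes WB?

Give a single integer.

Answer: 10

Derivation:
I0 sub r3 <- r5,r4: IF@1 ID@2 stall=0 (-) EX@3 MEM@4 WB@5
I1 mul r1 <- r4,r2: IF@2 ID@3 stall=0 (-) EX@4 MEM@5 WB@6
I2 ld r2 <- r1: IF@3 ID@4 stall=2 (RAW on I1.r1 (WB@6)) EX@7 MEM@8 WB@9
I3 add r3 <- r3,r4: IF@4 ID@7 stall=0 (-) EX@8 MEM@9 WB@10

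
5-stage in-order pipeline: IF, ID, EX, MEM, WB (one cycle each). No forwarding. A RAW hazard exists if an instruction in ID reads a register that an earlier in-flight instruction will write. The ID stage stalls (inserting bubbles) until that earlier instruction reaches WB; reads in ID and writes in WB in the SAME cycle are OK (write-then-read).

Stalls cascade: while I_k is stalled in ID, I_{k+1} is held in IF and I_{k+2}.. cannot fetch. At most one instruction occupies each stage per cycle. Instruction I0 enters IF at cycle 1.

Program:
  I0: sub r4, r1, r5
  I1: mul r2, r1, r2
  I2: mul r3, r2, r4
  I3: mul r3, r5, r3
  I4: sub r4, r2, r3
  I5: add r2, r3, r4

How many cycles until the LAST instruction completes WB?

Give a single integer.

I0 sub r4 <- r1,r5: IF@1 ID@2 stall=0 (-) EX@3 MEM@4 WB@5
I1 mul r2 <- r1,r2: IF@2 ID@3 stall=0 (-) EX@4 MEM@5 WB@6
I2 mul r3 <- r2,r4: IF@3 ID@4 stall=2 (RAW on I1.r2 (WB@6)) EX@7 MEM@8 WB@9
I3 mul r3 <- r5,r3: IF@4 ID@7 stall=2 (RAW on I2.r3 (WB@9)) EX@10 MEM@11 WB@12
I4 sub r4 <- r2,r3: IF@7 ID@10 stall=2 (RAW on I3.r3 (WB@12)) EX@13 MEM@14 WB@15
I5 add r2 <- r3,r4: IF@10 ID@13 stall=2 (RAW on I4.r4 (WB@15)) EX@16 MEM@17 WB@18

Answer: 18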